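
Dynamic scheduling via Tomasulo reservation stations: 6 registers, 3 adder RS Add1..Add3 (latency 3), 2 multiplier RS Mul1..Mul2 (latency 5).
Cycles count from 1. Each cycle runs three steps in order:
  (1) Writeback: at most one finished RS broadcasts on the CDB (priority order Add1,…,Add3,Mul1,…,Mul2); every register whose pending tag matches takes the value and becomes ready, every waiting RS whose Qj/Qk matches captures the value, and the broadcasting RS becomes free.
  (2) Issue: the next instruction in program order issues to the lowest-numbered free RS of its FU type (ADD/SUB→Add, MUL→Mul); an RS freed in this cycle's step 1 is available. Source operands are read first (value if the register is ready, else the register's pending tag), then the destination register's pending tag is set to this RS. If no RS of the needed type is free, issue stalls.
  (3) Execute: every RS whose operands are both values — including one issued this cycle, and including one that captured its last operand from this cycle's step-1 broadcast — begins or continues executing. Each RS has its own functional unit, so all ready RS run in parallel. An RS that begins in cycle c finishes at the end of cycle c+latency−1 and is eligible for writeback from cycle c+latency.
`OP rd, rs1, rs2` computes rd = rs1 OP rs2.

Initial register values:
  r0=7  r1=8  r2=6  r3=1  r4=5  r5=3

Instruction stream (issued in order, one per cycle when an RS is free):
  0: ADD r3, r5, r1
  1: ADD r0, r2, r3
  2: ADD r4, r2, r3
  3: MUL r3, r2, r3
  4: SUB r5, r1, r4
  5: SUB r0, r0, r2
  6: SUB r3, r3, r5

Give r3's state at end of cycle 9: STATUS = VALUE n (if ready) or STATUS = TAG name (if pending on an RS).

STATUS = TAG Add3

cycle 1: issue ADD r3<-Add1 // r0:7,r1:8,r2:6,r3:Add1,r4:5,r5:3
cycle 2: issue ADD r0<-Add2 // r0:Add2,r1:8,r2:6,r3:Add1,r4:5,r5:3
cycle 3: issue ADD r4<-Add3 // r0:Add2,r1:8,r2:6,r3:Add1,r4:Add3,r5:3
cycle 4: CDB Add1=11; issue MUL r3<-Mul1 // r0:Add2,r1:8,r2:6,r3:Mul1,r4:Add3,r5:3
cycle 5: issue SUB r5<-Add1 // r0:Add2,r1:8,r2:6,r3:Mul1,r4:Add3,r5:Add1
cycle 6: stall // r0:Add2,r1:8,r2:6,r3:Mul1,r4:Add3,r5:Add1
cycle 7: CDB Add2=17; issue SUB r0<-Add2 // r0:Add2,r1:8,r2:6,r3:Mul1,r4:Add3,r5:Add1
cycle 8: CDB Add3=17; issue SUB r3<-Add3 // r0:Add2,r1:8,r2:6,r3:Add3,r4:17,r5:Add1
cycle 9: CDB Mul1=66 // r0:Add2,r1:8,r2:6,r3:Add3,r4:17,r5:Add1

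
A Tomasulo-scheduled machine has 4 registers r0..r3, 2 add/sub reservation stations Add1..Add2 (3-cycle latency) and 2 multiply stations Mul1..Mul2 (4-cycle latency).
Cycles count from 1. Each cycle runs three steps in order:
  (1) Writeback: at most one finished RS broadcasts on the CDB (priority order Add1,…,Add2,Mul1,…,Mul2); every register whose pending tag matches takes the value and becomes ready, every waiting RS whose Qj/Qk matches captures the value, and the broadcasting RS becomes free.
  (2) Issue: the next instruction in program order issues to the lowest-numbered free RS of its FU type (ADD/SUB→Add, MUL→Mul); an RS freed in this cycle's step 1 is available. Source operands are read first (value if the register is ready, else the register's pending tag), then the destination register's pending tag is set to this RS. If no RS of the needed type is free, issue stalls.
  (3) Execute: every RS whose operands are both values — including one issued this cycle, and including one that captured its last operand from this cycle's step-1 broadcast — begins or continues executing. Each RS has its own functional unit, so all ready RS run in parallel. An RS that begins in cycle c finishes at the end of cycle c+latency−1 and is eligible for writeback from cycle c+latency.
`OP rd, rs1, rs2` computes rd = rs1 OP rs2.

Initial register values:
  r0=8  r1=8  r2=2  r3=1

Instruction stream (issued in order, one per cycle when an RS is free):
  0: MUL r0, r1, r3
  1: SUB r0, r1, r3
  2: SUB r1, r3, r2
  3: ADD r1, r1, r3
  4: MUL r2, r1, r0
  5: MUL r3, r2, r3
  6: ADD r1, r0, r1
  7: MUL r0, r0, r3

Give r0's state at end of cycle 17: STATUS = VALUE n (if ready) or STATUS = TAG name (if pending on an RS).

c1: issue MUL r0<-Mul1 | r0:Mul1,r1:8,r2:2,r3:1
c2: issue SUB r0<-Add1 | r0:Add1,r1:8,r2:2,r3:1
c3: issue SUB r1<-Add2 | r0:Add1,r1:Add2,r2:2,r3:1
c4: stall | r0:Add1,r1:Add2,r2:2,r3:1
c5: CDB Add1=7; issue ADD r1<-Add1 | r0:7,r1:Add1,r2:2,r3:1
c6: CDB Add2=-1; issue MUL r2<-Mul2 | r0:7,r1:Add1,r2:Mul2,r3:1
c7: CDB Mul1=8; issue MUL r3<-Mul1 | r0:7,r1:Add1,r2:Mul2,r3:Mul1
c8: issue ADD r1<-Add2 | r0:7,r1:Add2,r2:Mul2,r3:Mul1
c9: CDB Add1=0; stall | r0:7,r1:Add2,r2:Mul2,r3:Mul1
c10: stall | r0:7,r1:Add2,r2:Mul2,r3:Mul1
c11: stall | r0:7,r1:Add2,r2:Mul2,r3:Mul1
c12: CDB Add2=7; stall | r0:7,r1:7,r2:Mul2,r3:Mul1
c13: CDB Mul2=0; issue MUL r0<-Mul2 | r0:Mul2,r1:7,r2:0,r3:Mul1
c14: - | r0:Mul2,r1:7,r2:0,r3:Mul1
c15: - | r0:Mul2,r1:7,r2:0,r3:Mul1
c16: - | r0:Mul2,r1:7,r2:0,r3:Mul1
c17: CDB Mul1=0 | r0:Mul2,r1:7,r2:0,r3:0

STATUS = TAG Mul2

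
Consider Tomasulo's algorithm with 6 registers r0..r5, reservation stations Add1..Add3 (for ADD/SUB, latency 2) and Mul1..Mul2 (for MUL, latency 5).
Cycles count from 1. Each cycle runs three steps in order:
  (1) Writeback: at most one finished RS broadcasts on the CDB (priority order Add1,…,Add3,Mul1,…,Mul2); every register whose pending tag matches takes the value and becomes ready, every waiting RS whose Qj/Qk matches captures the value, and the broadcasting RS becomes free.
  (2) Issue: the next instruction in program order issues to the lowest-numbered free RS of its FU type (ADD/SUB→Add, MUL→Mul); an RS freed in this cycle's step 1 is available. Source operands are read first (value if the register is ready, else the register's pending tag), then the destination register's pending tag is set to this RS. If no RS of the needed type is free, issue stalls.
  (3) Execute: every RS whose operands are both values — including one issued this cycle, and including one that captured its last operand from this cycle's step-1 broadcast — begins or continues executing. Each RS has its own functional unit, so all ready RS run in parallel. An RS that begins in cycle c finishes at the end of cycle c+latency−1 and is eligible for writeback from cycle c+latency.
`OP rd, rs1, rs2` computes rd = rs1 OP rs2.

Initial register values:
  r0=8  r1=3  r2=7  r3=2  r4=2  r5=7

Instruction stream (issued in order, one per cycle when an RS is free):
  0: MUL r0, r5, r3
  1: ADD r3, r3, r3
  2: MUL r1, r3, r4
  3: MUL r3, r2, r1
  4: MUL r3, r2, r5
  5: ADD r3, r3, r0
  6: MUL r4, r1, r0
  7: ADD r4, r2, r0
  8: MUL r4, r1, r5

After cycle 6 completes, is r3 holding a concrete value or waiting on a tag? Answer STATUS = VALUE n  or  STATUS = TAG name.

STATUS = TAG Mul1

cycle 1: issue MUL r0<-Mul1 // r0:Mul1,r1:3,r2:7,r3:2,r4:2,r5:7
cycle 2: issue ADD r3<-Add1 // r0:Mul1,r1:3,r2:7,r3:Add1,r4:2,r5:7
cycle 3: issue MUL r1<-Mul2 // r0:Mul1,r1:Mul2,r2:7,r3:Add1,r4:2,r5:7
cycle 4: CDB Add1=4; stall // r0:Mul1,r1:Mul2,r2:7,r3:4,r4:2,r5:7
cycle 5: stall // r0:Mul1,r1:Mul2,r2:7,r3:4,r4:2,r5:7
cycle 6: CDB Mul1=14; issue MUL r3<-Mul1 // r0:14,r1:Mul2,r2:7,r3:Mul1,r4:2,r5:7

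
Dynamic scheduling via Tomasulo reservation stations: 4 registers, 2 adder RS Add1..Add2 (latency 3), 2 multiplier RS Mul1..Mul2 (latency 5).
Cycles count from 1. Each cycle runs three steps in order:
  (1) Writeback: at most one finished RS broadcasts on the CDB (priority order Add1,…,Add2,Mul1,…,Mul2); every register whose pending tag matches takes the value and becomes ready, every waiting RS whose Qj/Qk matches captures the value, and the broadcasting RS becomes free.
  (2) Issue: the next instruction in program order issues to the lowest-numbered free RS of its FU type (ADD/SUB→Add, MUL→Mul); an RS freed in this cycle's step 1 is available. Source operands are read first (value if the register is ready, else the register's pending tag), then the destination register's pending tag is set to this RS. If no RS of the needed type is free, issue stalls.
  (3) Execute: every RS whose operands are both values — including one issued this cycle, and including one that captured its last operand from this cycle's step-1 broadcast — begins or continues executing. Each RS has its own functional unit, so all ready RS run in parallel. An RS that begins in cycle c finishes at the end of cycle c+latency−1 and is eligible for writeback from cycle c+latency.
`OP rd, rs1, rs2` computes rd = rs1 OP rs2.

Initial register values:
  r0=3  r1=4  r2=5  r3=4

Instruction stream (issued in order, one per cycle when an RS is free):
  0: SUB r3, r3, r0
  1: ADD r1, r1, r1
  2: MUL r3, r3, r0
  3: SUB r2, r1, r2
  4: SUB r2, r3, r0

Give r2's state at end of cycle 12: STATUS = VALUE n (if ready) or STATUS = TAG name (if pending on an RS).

STATUS = VALUE 0

cycle 1: issue SUB r3<-Add1 // r0:3,r1:4,r2:5,r3:Add1
cycle 2: issue ADD r1<-Add2 // r0:3,r1:Add2,r2:5,r3:Add1
cycle 3: issue MUL r3<-Mul1 // r0:3,r1:Add2,r2:5,r3:Mul1
cycle 4: CDB Add1=1; issue SUB r2<-Add1 // r0:3,r1:Add2,r2:Add1,r3:Mul1
cycle 5: CDB Add2=8; issue SUB r2<-Add2 // r0:3,r1:8,r2:Add2,r3:Mul1
cycle 6: - // r0:3,r1:8,r2:Add2,r3:Mul1
cycle 7: - // r0:3,r1:8,r2:Add2,r3:Mul1
cycle 8: CDB Add1=3 // r0:3,r1:8,r2:Add2,r3:Mul1
cycle 9: CDB Mul1=3 // r0:3,r1:8,r2:Add2,r3:3
cycle 10: - // r0:3,r1:8,r2:Add2,r3:3
cycle 11: - // r0:3,r1:8,r2:Add2,r3:3
cycle 12: CDB Add2=0 // r0:3,r1:8,r2:0,r3:3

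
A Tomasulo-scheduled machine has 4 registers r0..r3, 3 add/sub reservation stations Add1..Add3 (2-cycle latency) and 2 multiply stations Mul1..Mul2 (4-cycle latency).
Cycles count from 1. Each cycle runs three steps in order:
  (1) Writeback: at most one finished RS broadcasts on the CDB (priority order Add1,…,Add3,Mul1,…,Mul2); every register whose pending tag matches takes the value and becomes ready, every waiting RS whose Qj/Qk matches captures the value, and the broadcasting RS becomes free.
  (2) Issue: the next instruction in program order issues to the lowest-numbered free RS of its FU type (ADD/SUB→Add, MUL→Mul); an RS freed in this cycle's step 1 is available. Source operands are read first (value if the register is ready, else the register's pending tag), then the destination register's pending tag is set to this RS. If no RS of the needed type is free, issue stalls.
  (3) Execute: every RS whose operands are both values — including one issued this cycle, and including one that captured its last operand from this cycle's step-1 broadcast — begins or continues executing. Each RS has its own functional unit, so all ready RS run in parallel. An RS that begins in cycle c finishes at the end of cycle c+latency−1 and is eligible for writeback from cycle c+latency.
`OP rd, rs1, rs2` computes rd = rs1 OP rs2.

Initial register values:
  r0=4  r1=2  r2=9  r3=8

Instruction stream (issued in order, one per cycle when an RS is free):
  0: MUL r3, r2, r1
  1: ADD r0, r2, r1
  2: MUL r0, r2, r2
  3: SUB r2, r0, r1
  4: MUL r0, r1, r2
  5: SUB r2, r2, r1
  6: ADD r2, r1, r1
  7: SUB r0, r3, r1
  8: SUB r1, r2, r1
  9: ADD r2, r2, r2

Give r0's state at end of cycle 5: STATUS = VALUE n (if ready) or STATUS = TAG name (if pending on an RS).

STATUS = TAG Mul1

cycle 1: issue MUL r3<-Mul1 // r0:4,r1:2,r2:9,r3:Mul1
cycle 2: issue ADD r0<-Add1 // r0:Add1,r1:2,r2:9,r3:Mul1
cycle 3: issue MUL r0<-Mul2 // r0:Mul2,r1:2,r2:9,r3:Mul1
cycle 4: CDB Add1=11; issue SUB r2<-Add1 // r0:Mul2,r1:2,r2:Add1,r3:Mul1
cycle 5: CDB Mul1=18; issue MUL r0<-Mul1 // r0:Mul1,r1:2,r2:Add1,r3:18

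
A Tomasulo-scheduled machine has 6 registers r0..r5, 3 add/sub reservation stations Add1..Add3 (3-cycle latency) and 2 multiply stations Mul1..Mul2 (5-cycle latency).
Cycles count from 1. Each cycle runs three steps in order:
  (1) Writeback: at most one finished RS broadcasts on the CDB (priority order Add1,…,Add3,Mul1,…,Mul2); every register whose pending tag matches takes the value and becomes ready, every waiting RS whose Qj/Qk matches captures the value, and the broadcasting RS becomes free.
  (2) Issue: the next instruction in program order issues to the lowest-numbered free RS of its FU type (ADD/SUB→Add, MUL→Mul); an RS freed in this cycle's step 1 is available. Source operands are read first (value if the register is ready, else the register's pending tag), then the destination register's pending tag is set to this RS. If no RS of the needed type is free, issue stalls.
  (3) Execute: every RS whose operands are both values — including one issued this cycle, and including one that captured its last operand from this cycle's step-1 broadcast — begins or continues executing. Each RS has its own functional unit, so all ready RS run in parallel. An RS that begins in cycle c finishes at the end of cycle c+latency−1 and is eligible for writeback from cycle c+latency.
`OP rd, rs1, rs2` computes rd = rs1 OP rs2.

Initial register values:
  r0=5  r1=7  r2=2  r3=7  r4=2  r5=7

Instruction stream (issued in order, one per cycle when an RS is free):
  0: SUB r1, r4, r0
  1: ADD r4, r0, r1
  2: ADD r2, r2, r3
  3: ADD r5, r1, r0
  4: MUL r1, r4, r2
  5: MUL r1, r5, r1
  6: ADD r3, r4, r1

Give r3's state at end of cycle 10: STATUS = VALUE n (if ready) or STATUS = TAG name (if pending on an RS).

STATUS = TAG Add1

c1: issue SUB r1<-Add1 | r0:5,r1:Add1,r2:2,r3:7,r4:2,r5:7
c2: issue ADD r4<-Add2 | r0:5,r1:Add1,r2:2,r3:7,r4:Add2,r5:7
c3: issue ADD r2<-Add3 | r0:5,r1:Add1,r2:Add3,r3:7,r4:Add2,r5:7
c4: CDB Add1=-3; issue ADD r5<-Add1 | r0:5,r1:-3,r2:Add3,r3:7,r4:Add2,r5:Add1
c5: issue MUL r1<-Mul1 | r0:5,r1:Mul1,r2:Add3,r3:7,r4:Add2,r5:Add1
c6: CDB Add3=9; issue MUL r1<-Mul2 | r0:5,r1:Mul2,r2:9,r3:7,r4:Add2,r5:Add1
c7: CDB Add1=2; issue ADD r3<-Add1 | r0:5,r1:Mul2,r2:9,r3:Add1,r4:Add2,r5:2
c8: CDB Add2=2 | r0:5,r1:Mul2,r2:9,r3:Add1,r4:2,r5:2
c9: - | r0:5,r1:Mul2,r2:9,r3:Add1,r4:2,r5:2
c10: - | r0:5,r1:Mul2,r2:9,r3:Add1,r4:2,r5:2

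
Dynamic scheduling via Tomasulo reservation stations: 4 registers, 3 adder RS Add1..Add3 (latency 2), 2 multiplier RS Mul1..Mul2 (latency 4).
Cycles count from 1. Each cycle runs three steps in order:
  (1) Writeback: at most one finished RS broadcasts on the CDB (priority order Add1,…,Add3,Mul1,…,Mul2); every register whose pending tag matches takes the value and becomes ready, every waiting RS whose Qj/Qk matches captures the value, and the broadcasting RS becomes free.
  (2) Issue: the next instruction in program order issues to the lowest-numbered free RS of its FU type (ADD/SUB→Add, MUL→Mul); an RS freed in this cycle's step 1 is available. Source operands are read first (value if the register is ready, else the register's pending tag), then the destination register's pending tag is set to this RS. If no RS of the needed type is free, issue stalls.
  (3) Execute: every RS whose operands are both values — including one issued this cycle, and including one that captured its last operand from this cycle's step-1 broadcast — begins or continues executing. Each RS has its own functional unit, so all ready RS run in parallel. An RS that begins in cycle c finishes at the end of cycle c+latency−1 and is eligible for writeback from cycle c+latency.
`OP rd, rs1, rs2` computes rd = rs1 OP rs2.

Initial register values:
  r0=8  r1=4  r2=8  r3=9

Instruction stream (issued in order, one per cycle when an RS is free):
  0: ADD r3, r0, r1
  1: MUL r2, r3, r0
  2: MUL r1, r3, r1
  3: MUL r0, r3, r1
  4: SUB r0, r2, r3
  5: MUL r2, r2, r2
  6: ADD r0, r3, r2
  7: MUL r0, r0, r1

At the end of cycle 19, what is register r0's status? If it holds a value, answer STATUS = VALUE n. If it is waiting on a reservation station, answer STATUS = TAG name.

STATUS = VALUE 442944

  c1: issue ADD r3<-Add1  regs: r0:8,r1:4,r2:8,r3:Add1
  c2: issue MUL r2<-Mul1  regs: r0:8,r1:4,r2:Mul1,r3:Add1
  c3: CDB Add1=12; issue MUL r1<-Mul2  regs: r0:8,r1:Mul2,r2:Mul1,r3:12
  c4: stall  regs: r0:8,r1:Mul2,r2:Mul1,r3:12
  c5: stall  regs: r0:8,r1:Mul2,r2:Mul1,r3:12
  c6: stall  regs: r0:8,r1:Mul2,r2:Mul1,r3:12
  c7: CDB Mul1=96; issue MUL r0<-Mul1  regs: r0:Mul1,r1:Mul2,r2:96,r3:12
  c8: CDB Mul2=48; issue SUB r0<-Add1  regs: r0:Add1,r1:48,r2:96,r3:12
  c9: issue MUL r2<-Mul2  regs: r0:Add1,r1:48,r2:Mul2,r3:12
  c10: CDB Add1=84; issue ADD r0<-Add1  regs: r0:Add1,r1:48,r2:Mul2,r3:12
  c11: stall  regs: r0:Add1,r1:48,r2:Mul2,r3:12
  c12: CDB Mul1=576; issue MUL r0<-Mul1  regs: r0:Mul1,r1:48,r2:Mul2,r3:12
  c13: CDB Mul2=9216  regs: r0:Mul1,r1:48,r2:9216,r3:12
  c14: -  regs: r0:Mul1,r1:48,r2:9216,r3:12
  c15: CDB Add1=9228  regs: r0:Mul1,r1:48,r2:9216,r3:12
  c16: -  regs: r0:Mul1,r1:48,r2:9216,r3:12
  c17: -  regs: r0:Mul1,r1:48,r2:9216,r3:12
  c18: -  regs: r0:Mul1,r1:48,r2:9216,r3:12
  c19: CDB Mul1=442944  regs: r0:442944,r1:48,r2:9216,r3:12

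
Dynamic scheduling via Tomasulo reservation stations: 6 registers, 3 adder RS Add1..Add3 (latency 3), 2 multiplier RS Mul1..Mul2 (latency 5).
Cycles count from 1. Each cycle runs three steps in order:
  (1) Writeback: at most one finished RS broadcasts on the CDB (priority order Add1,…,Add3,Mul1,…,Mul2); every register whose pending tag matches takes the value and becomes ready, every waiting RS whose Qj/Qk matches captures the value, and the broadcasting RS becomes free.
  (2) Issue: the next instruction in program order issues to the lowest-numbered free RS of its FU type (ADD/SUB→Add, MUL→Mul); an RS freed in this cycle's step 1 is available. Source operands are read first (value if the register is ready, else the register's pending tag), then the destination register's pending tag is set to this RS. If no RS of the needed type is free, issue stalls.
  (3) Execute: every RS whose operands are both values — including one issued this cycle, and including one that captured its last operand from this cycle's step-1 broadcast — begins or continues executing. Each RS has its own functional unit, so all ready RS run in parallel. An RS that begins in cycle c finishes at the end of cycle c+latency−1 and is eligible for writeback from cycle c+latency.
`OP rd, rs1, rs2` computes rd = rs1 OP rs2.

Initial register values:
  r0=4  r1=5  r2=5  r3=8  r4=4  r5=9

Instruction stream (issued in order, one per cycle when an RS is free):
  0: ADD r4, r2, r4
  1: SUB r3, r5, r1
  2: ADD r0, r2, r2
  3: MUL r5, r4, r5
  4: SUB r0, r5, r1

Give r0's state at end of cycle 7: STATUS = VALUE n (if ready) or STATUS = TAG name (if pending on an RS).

STATUS = TAG Add1

cycle 1: issue ADD r4<-Add1 // r0:4,r1:5,r2:5,r3:8,r4:Add1,r5:9
cycle 2: issue SUB r3<-Add2 // r0:4,r1:5,r2:5,r3:Add2,r4:Add1,r5:9
cycle 3: issue ADD r0<-Add3 // r0:Add3,r1:5,r2:5,r3:Add2,r4:Add1,r5:9
cycle 4: CDB Add1=9; issue MUL r5<-Mul1 // r0:Add3,r1:5,r2:5,r3:Add2,r4:9,r5:Mul1
cycle 5: CDB Add2=4; issue SUB r0<-Add1 // r0:Add1,r1:5,r2:5,r3:4,r4:9,r5:Mul1
cycle 6: CDB Add3=10 // r0:Add1,r1:5,r2:5,r3:4,r4:9,r5:Mul1
cycle 7: - // r0:Add1,r1:5,r2:5,r3:4,r4:9,r5:Mul1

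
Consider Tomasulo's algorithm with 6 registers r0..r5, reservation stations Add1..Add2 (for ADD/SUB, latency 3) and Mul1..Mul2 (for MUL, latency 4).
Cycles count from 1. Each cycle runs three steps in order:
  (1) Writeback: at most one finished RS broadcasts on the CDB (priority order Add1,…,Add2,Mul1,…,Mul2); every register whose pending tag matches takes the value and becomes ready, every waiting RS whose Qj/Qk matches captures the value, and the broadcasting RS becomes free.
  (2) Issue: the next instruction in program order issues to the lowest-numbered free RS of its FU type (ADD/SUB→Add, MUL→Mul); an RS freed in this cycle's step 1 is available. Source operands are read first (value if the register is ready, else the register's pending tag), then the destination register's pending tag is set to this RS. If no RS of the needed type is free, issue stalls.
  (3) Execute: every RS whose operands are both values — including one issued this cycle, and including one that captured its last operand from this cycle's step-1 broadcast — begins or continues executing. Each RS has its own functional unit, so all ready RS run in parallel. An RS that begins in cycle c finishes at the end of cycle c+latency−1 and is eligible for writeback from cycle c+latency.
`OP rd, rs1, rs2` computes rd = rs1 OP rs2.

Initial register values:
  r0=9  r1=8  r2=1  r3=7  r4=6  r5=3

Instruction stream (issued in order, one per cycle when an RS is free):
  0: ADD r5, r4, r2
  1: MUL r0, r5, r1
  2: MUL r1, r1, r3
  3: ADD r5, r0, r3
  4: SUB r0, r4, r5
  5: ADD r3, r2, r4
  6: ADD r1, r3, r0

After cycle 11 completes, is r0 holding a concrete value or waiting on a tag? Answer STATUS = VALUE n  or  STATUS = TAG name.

STATUS = TAG Add2

cycle 1: issue ADD r5<-Add1 // r0:9,r1:8,r2:1,r3:7,r4:6,r5:Add1
cycle 2: issue MUL r0<-Mul1 // r0:Mul1,r1:8,r2:1,r3:7,r4:6,r5:Add1
cycle 3: issue MUL r1<-Mul2 // r0:Mul1,r1:Mul2,r2:1,r3:7,r4:6,r5:Add1
cycle 4: CDB Add1=7; issue ADD r5<-Add1 // r0:Mul1,r1:Mul2,r2:1,r3:7,r4:6,r5:Add1
cycle 5: issue SUB r0<-Add2 // r0:Add2,r1:Mul2,r2:1,r3:7,r4:6,r5:Add1
cycle 6: stall // r0:Add2,r1:Mul2,r2:1,r3:7,r4:6,r5:Add1
cycle 7: CDB Mul2=56; stall // r0:Add2,r1:56,r2:1,r3:7,r4:6,r5:Add1
cycle 8: CDB Mul1=56; stall // r0:Add2,r1:56,r2:1,r3:7,r4:6,r5:Add1
cycle 9: stall // r0:Add2,r1:56,r2:1,r3:7,r4:6,r5:Add1
cycle 10: stall // r0:Add2,r1:56,r2:1,r3:7,r4:6,r5:Add1
cycle 11: CDB Add1=63; issue ADD r3<-Add1 // r0:Add2,r1:56,r2:1,r3:Add1,r4:6,r5:63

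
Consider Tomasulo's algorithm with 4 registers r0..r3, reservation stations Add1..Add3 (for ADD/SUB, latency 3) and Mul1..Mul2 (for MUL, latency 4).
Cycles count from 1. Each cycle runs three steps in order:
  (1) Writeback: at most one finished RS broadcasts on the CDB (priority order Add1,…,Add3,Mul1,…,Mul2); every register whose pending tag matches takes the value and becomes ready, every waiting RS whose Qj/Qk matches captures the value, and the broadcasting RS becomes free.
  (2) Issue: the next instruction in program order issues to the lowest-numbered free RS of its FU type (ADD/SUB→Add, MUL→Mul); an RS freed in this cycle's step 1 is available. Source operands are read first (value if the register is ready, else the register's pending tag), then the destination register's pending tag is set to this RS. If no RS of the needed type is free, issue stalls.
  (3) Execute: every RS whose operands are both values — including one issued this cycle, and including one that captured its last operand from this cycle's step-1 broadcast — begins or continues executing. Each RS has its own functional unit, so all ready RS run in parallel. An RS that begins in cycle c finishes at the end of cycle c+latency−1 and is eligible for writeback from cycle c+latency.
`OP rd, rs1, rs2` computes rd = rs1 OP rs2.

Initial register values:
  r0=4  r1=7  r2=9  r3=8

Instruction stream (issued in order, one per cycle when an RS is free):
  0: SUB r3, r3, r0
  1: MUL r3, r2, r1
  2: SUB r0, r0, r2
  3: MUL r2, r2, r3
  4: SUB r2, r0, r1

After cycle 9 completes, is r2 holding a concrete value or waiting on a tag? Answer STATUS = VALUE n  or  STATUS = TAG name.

cycle 1: issue SUB r3<-Add1 // r0:4,r1:7,r2:9,r3:Add1
cycle 2: issue MUL r3<-Mul1 // r0:4,r1:7,r2:9,r3:Mul1
cycle 3: issue SUB r0<-Add2 // r0:Add2,r1:7,r2:9,r3:Mul1
cycle 4: CDB Add1=4; issue MUL r2<-Mul2 // r0:Add2,r1:7,r2:Mul2,r3:Mul1
cycle 5: issue SUB r2<-Add1 // r0:Add2,r1:7,r2:Add1,r3:Mul1
cycle 6: CDB Add2=-5 // r0:-5,r1:7,r2:Add1,r3:Mul1
cycle 7: CDB Mul1=63 // r0:-5,r1:7,r2:Add1,r3:63
cycle 8: - // r0:-5,r1:7,r2:Add1,r3:63
cycle 9: CDB Add1=-12 // r0:-5,r1:7,r2:-12,r3:63

STATUS = VALUE -12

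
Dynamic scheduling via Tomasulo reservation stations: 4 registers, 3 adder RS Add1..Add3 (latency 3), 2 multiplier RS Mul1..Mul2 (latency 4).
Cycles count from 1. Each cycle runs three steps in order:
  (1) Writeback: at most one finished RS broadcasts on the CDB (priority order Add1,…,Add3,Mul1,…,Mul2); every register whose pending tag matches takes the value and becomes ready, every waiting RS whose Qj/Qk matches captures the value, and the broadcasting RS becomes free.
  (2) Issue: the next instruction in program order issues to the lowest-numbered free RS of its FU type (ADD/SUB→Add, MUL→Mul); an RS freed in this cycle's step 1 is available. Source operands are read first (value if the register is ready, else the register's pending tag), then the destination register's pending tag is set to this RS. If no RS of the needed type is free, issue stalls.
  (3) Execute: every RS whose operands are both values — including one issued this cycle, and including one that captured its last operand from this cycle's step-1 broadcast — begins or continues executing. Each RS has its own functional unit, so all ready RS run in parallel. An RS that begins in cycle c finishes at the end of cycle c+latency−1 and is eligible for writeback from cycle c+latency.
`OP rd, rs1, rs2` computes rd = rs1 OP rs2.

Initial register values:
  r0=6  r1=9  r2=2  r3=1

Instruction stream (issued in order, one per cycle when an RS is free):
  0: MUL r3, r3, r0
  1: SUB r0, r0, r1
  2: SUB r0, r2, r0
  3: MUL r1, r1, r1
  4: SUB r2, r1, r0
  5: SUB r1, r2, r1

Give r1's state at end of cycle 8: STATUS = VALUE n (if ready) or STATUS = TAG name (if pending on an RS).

  c1: issue MUL r3<-Mul1  regs: r0:6,r1:9,r2:2,r3:Mul1
  c2: issue SUB r0<-Add1  regs: r0:Add1,r1:9,r2:2,r3:Mul1
  c3: issue SUB r0<-Add2  regs: r0:Add2,r1:9,r2:2,r3:Mul1
  c4: issue MUL r1<-Mul2  regs: r0:Add2,r1:Mul2,r2:2,r3:Mul1
  c5: CDB Add1=-3; issue SUB r2<-Add1  regs: r0:Add2,r1:Mul2,r2:Add1,r3:Mul1
  c6: CDB Mul1=6; issue SUB r1<-Add3  regs: r0:Add2,r1:Add3,r2:Add1,r3:6
  c7: -  regs: r0:Add2,r1:Add3,r2:Add1,r3:6
  c8: CDB Add2=5  regs: r0:5,r1:Add3,r2:Add1,r3:6

STATUS = TAG Add3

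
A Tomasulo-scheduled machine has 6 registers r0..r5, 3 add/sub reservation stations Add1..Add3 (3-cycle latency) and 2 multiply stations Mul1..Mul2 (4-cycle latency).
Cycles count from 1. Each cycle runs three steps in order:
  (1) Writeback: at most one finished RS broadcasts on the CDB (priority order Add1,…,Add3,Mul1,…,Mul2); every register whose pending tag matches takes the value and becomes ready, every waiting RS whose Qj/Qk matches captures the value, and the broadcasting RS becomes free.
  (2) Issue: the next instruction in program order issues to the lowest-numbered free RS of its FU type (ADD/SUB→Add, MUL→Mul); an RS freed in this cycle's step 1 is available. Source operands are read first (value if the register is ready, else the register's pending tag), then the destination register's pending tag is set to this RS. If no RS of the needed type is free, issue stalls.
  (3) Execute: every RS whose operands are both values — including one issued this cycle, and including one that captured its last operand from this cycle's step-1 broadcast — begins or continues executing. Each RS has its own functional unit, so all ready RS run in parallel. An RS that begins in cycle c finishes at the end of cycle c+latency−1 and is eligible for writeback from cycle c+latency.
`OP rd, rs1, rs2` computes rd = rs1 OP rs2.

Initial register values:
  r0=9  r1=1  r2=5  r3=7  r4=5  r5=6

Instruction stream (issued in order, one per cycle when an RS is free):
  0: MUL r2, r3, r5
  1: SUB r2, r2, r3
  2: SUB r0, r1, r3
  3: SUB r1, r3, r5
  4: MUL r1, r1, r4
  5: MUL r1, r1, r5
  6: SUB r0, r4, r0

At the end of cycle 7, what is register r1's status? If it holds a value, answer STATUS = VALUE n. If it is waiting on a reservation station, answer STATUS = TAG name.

STATUS = TAG Mul2

c1: issue MUL r2<-Mul1 | r0:9,r1:1,r2:Mul1,r3:7,r4:5,r5:6
c2: issue SUB r2<-Add1 | r0:9,r1:1,r2:Add1,r3:7,r4:5,r5:6
c3: issue SUB r0<-Add2 | r0:Add2,r1:1,r2:Add1,r3:7,r4:5,r5:6
c4: issue SUB r1<-Add3 | r0:Add2,r1:Add3,r2:Add1,r3:7,r4:5,r5:6
c5: CDB Mul1=42; issue MUL r1<-Mul1 | r0:Add2,r1:Mul1,r2:Add1,r3:7,r4:5,r5:6
c6: CDB Add2=-6; issue MUL r1<-Mul2 | r0:-6,r1:Mul2,r2:Add1,r3:7,r4:5,r5:6
c7: CDB Add3=1; issue SUB r0<-Add2 | r0:Add2,r1:Mul2,r2:Add1,r3:7,r4:5,r5:6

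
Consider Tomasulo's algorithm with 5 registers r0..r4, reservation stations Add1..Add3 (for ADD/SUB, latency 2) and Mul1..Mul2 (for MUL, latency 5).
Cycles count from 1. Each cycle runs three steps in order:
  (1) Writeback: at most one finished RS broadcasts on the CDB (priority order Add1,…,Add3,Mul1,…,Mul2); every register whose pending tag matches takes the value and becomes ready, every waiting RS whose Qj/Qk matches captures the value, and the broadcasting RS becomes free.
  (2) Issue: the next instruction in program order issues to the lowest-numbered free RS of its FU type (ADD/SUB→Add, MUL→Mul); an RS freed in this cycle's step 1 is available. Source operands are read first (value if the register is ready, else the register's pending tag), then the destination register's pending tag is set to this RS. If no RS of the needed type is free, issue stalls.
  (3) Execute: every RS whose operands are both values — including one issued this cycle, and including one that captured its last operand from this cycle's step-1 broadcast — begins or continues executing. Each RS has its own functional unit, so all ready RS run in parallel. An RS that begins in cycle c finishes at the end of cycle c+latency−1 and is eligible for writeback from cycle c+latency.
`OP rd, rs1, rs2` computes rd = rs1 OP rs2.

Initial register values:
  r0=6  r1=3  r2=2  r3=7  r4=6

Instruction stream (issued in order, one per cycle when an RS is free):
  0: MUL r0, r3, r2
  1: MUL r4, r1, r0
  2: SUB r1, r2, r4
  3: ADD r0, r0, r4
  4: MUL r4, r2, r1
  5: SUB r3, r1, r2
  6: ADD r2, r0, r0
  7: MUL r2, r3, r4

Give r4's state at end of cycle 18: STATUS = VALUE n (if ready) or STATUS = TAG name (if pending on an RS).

  c1: issue MUL r0<-Mul1  regs: r0:Mul1,r1:3,r2:2,r3:7,r4:6
  c2: issue MUL r4<-Mul2  regs: r0:Mul1,r1:3,r2:2,r3:7,r4:Mul2
  c3: issue SUB r1<-Add1  regs: r0:Mul1,r1:Add1,r2:2,r3:7,r4:Mul2
  c4: issue ADD r0<-Add2  regs: r0:Add2,r1:Add1,r2:2,r3:7,r4:Mul2
  c5: stall  regs: r0:Add2,r1:Add1,r2:2,r3:7,r4:Mul2
  c6: CDB Mul1=14; issue MUL r4<-Mul1  regs: r0:Add2,r1:Add1,r2:2,r3:7,r4:Mul1
  c7: issue SUB r3<-Add3  regs: r0:Add2,r1:Add1,r2:2,r3:Add3,r4:Mul1
  c8: stall  regs: r0:Add2,r1:Add1,r2:2,r3:Add3,r4:Mul1
  c9: stall  regs: r0:Add2,r1:Add1,r2:2,r3:Add3,r4:Mul1
  c10: stall  regs: r0:Add2,r1:Add1,r2:2,r3:Add3,r4:Mul1
  c11: CDB Mul2=42; stall  regs: r0:Add2,r1:Add1,r2:2,r3:Add3,r4:Mul1
  c12: stall  regs: r0:Add2,r1:Add1,r2:2,r3:Add3,r4:Mul1
  c13: CDB Add1=-40; issue ADD r2<-Add1  regs: r0:Add2,r1:-40,r2:Add1,r3:Add3,r4:Mul1
  c14: CDB Add2=56; issue MUL r2<-Mul2  regs: r0:56,r1:-40,r2:Mul2,r3:Add3,r4:Mul1
  c15: CDB Add3=-42  regs: r0:56,r1:-40,r2:Mul2,r3:-42,r4:Mul1
  c16: CDB Add1=112  regs: r0:56,r1:-40,r2:Mul2,r3:-42,r4:Mul1
  c17: -  regs: r0:56,r1:-40,r2:Mul2,r3:-42,r4:Mul1
  c18: CDB Mul1=-80  regs: r0:56,r1:-40,r2:Mul2,r3:-42,r4:-80

STATUS = VALUE -80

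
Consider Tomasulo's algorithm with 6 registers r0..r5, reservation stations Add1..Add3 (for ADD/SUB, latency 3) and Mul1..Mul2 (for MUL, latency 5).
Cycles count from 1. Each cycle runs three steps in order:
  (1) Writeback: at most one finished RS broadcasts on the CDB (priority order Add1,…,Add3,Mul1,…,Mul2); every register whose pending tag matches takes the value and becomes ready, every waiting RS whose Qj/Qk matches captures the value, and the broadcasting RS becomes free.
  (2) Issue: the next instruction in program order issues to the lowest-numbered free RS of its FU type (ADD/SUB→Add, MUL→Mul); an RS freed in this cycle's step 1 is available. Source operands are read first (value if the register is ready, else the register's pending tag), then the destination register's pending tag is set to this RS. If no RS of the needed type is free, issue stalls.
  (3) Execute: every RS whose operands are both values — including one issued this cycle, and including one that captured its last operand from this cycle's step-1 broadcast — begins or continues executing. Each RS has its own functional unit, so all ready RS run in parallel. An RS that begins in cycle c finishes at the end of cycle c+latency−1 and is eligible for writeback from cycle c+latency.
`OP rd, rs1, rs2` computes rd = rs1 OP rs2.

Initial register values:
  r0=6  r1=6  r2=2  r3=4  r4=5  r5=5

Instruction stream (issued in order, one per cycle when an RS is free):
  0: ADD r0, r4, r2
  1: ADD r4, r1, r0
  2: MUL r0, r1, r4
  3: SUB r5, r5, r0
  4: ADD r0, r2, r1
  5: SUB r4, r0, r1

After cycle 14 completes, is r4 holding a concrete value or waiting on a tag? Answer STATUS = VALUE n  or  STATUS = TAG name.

  c1: issue ADD r0<-Add1  regs: r0:Add1,r1:6,r2:2,r3:4,r4:5,r5:5
  c2: issue ADD r4<-Add2  regs: r0:Add1,r1:6,r2:2,r3:4,r4:Add2,r5:5
  c3: issue MUL r0<-Mul1  regs: r0:Mul1,r1:6,r2:2,r3:4,r4:Add2,r5:5
  c4: CDB Add1=7; issue SUB r5<-Add1  regs: r0:Mul1,r1:6,r2:2,r3:4,r4:Add2,r5:Add1
  c5: issue ADD r0<-Add3  regs: r0:Add3,r1:6,r2:2,r3:4,r4:Add2,r5:Add1
  c6: stall  regs: r0:Add3,r1:6,r2:2,r3:4,r4:Add2,r5:Add1
  c7: CDB Add2=13; issue SUB r4<-Add2  regs: r0:Add3,r1:6,r2:2,r3:4,r4:Add2,r5:Add1
  c8: CDB Add3=8  regs: r0:8,r1:6,r2:2,r3:4,r4:Add2,r5:Add1
  c9: -  regs: r0:8,r1:6,r2:2,r3:4,r4:Add2,r5:Add1
  c10: -  regs: r0:8,r1:6,r2:2,r3:4,r4:Add2,r5:Add1
  c11: CDB Add2=2  regs: r0:8,r1:6,r2:2,r3:4,r4:2,r5:Add1
  c12: CDB Mul1=78  regs: r0:8,r1:6,r2:2,r3:4,r4:2,r5:Add1
  c13: -  regs: r0:8,r1:6,r2:2,r3:4,r4:2,r5:Add1
  c14: -  regs: r0:8,r1:6,r2:2,r3:4,r4:2,r5:Add1

STATUS = VALUE 2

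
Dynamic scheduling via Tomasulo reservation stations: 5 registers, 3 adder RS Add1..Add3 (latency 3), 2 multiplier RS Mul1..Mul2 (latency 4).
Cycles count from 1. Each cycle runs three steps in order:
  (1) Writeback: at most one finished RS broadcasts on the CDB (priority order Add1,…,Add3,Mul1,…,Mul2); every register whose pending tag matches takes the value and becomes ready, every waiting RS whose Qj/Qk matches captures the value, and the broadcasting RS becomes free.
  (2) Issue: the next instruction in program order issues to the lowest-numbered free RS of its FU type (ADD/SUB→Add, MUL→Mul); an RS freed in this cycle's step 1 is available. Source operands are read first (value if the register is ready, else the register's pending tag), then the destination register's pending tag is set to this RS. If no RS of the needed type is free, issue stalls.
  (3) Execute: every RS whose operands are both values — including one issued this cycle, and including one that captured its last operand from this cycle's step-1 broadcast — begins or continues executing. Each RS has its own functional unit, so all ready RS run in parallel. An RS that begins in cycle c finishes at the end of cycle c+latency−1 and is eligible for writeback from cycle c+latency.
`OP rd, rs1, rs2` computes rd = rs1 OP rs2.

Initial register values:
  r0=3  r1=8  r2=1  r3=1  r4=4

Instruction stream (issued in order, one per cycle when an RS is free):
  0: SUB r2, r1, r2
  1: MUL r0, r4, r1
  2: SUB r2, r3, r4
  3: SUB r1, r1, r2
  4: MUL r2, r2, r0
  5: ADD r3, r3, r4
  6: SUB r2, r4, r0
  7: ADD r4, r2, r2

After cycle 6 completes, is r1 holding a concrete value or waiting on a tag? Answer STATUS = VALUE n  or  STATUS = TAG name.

cycle 1: issue SUB r2<-Add1 // r0:3,r1:8,r2:Add1,r3:1,r4:4
cycle 2: issue MUL r0<-Mul1 // r0:Mul1,r1:8,r2:Add1,r3:1,r4:4
cycle 3: issue SUB r2<-Add2 // r0:Mul1,r1:8,r2:Add2,r3:1,r4:4
cycle 4: CDB Add1=7; issue SUB r1<-Add1 // r0:Mul1,r1:Add1,r2:Add2,r3:1,r4:4
cycle 5: issue MUL r2<-Mul2 // r0:Mul1,r1:Add1,r2:Mul2,r3:1,r4:4
cycle 6: CDB Add2=-3; issue ADD r3<-Add2 // r0:Mul1,r1:Add1,r2:Mul2,r3:Add2,r4:4

STATUS = TAG Add1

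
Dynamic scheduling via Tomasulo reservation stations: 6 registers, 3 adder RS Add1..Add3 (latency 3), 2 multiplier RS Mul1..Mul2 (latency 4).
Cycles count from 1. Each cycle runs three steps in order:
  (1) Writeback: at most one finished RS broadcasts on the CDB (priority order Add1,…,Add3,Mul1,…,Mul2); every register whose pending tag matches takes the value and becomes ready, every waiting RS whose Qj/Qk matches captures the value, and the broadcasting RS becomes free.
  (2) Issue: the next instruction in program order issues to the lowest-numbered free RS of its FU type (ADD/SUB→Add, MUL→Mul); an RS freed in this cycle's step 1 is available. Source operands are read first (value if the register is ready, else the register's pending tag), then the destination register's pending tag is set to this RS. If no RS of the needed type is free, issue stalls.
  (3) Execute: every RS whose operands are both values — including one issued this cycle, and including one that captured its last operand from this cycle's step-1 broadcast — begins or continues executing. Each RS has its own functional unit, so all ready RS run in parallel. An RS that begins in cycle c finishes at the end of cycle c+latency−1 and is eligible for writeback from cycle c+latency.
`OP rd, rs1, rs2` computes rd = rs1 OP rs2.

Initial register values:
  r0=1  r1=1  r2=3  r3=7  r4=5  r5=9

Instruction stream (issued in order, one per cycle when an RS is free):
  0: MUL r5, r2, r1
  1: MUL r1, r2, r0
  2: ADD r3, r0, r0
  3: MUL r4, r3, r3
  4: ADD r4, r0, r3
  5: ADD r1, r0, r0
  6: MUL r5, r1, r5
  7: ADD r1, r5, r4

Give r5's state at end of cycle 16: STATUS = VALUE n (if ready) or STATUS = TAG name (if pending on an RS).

STATUS = VALUE 6

cycle 1: issue MUL r5<-Mul1 // r0:1,r1:1,r2:3,r3:7,r4:5,r5:Mul1
cycle 2: issue MUL r1<-Mul2 // r0:1,r1:Mul2,r2:3,r3:7,r4:5,r5:Mul1
cycle 3: issue ADD r3<-Add1 // r0:1,r1:Mul2,r2:3,r3:Add1,r4:5,r5:Mul1
cycle 4: stall // r0:1,r1:Mul2,r2:3,r3:Add1,r4:5,r5:Mul1
cycle 5: CDB Mul1=3; issue MUL r4<-Mul1 // r0:1,r1:Mul2,r2:3,r3:Add1,r4:Mul1,r5:3
cycle 6: CDB Add1=2; issue ADD r4<-Add1 // r0:1,r1:Mul2,r2:3,r3:2,r4:Add1,r5:3
cycle 7: CDB Mul2=3; issue ADD r1<-Add2 // r0:1,r1:Add2,r2:3,r3:2,r4:Add1,r5:3
cycle 8: issue MUL r5<-Mul2 // r0:1,r1:Add2,r2:3,r3:2,r4:Add1,r5:Mul2
cycle 9: CDB Add1=3; issue ADD r1<-Add1 // r0:1,r1:Add1,r2:3,r3:2,r4:3,r5:Mul2
cycle 10: CDB Add2=2 // r0:1,r1:Add1,r2:3,r3:2,r4:3,r5:Mul2
cycle 11: CDB Mul1=4 // r0:1,r1:Add1,r2:3,r3:2,r4:3,r5:Mul2
cycle 12: - // r0:1,r1:Add1,r2:3,r3:2,r4:3,r5:Mul2
cycle 13: - // r0:1,r1:Add1,r2:3,r3:2,r4:3,r5:Mul2
cycle 14: CDB Mul2=6 // r0:1,r1:Add1,r2:3,r3:2,r4:3,r5:6
cycle 15: - // r0:1,r1:Add1,r2:3,r3:2,r4:3,r5:6
cycle 16: - // r0:1,r1:Add1,r2:3,r3:2,r4:3,r5:6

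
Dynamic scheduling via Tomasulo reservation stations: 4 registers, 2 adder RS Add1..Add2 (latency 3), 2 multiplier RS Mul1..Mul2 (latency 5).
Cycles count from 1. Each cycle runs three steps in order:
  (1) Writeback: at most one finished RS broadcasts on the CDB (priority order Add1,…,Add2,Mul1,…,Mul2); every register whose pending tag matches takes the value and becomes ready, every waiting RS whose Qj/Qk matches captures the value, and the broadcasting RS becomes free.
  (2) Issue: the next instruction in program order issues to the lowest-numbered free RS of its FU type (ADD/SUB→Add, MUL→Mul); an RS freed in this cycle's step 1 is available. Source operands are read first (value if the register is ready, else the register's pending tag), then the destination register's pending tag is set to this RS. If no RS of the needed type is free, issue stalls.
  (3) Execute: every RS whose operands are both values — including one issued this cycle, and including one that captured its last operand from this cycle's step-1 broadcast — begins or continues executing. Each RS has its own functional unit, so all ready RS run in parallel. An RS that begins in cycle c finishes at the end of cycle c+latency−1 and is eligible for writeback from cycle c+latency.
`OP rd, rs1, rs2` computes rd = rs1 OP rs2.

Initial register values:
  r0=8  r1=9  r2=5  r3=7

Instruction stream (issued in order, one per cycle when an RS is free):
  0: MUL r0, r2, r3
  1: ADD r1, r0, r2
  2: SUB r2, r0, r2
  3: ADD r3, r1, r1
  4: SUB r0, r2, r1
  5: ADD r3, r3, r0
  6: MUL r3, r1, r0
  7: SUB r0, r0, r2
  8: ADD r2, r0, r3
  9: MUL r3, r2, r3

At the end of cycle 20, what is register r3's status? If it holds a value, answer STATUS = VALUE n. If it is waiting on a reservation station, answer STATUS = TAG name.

STATUS = TAG Mul2

c1: issue MUL r0<-Mul1 | r0:Mul1,r1:9,r2:5,r3:7
c2: issue ADD r1<-Add1 | r0:Mul1,r1:Add1,r2:5,r3:7
c3: issue SUB r2<-Add2 | r0:Mul1,r1:Add1,r2:Add2,r3:7
c4: stall | r0:Mul1,r1:Add1,r2:Add2,r3:7
c5: stall | r0:Mul1,r1:Add1,r2:Add2,r3:7
c6: CDB Mul1=35; stall | r0:35,r1:Add1,r2:Add2,r3:7
c7: stall | r0:35,r1:Add1,r2:Add2,r3:7
c8: stall | r0:35,r1:Add1,r2:Add2,r3:7
c9: CDB Add1=40; issue ADD r3<-Add1 | r0:35,r1:40,r2:Add2,r3:Add1
c10: CDB Add2=30; issue SUB r0<-Add2 | r0:Add2,r1:40,r2:30,r3:Add1
c11: stall | r0:Add2,r1:40,r2:30,r3:Add1
c12: CDB Add1=80; issue ADD r3<-Add1 | r0:Add2,r1:40,r2:30,r3:Add1
c13: CDB Add2=-10; issue MUL r3<-Mul1 | r0:-10,r1:40,r2:30,r3:Mul1
c14: issue SUB r0<-Add2 | r0:Add2,r1:40,r2:30,r3:Mul1
c15: stall | r0:Add2,r1:40,r2:30,r3:Mul1
c16: CDB Add1=70; issue ADD r2<-Add1 | r0:Add2,r1:40,r2:Add1,r3:Mul1
c17: CDB Add2=-40; issue MUL r3<-Mul2 | r0:-40,r1:40,r2:Add1,r3:Mul2
c18: CDB Mul1=-400 | r0:-40,r1:40,r2:Add1,r3:Mul2
c19: - | r0:-40,r1:40,r2:Add1,r3:Mul2
c20: - | r0:-40,r1:40,r2:Add1,r3:Mul2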